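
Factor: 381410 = 2^1*5^1*43^1*887^1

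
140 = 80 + 60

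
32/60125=32/60125 = 0.00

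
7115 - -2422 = 9537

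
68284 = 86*794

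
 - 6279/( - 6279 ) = 1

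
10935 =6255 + 4680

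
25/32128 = 25/32128 = 0.00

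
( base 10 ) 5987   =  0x1763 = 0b1011101100011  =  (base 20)ej7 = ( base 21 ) DC2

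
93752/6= 46876/3 = 15625.33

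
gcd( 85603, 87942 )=1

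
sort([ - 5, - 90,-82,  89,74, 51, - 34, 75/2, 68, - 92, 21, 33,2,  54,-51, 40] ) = [ - 92,  -  90, - 82, - 51, - 34,  -  5,2, 21,33,  75/2, 40, 51, 54,68  ,  74, 89 ] 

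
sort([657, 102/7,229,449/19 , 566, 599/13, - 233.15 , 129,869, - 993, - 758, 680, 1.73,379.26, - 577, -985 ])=[ -993, - 985, -758, - 577, - 233.15,1.73,102/7,449/19,599/13,129,229, 379.26,566,  657,680, 869]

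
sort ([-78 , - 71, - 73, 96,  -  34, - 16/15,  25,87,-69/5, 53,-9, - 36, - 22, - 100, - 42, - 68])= [ - 100, - 78, - 73, - 71, - 68, - 42, - 36,-34, - 22, - 69/5,-9, - 16/15, 25,53, 87, 96 ]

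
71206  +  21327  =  92533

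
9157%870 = 457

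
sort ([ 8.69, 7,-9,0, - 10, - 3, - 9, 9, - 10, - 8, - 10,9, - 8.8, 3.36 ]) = [ - 10, - 10, - 10, - 9 , - 9, - 8.8, - 8, - 3, 0,3.36, 7,  8.69,9,9] 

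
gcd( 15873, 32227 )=481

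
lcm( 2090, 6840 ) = 75240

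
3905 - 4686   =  -781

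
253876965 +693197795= 947074760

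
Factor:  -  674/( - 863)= 2^1*337^1*863^(- 1)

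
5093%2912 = 2181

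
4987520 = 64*77930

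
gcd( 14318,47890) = 2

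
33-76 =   -  43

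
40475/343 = 40475/343 = 118.00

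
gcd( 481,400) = 1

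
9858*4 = 39432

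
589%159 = 112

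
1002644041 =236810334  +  765833707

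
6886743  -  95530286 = - 88643543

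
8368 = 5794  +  2574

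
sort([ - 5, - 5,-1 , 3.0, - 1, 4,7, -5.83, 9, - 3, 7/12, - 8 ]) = [  -  8, - 5.83, - 5,-5,- 3,  -  1, - 1 , 7/12,  3.0, 4, 7,9] 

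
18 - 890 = -872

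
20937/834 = 6979/278 = 25.10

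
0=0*47802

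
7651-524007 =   -  516356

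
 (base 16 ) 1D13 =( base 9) 11180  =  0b1110100010011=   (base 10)7443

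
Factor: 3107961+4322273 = 7430234 = 2^1*7^1*530731^1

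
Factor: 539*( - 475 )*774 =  - 198163350 = - 2^1*3^2*5^2*7^2*11^1*19^1*43^1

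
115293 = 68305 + 46988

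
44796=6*7466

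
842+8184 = 9026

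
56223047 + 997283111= 1053506158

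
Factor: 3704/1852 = 2^1 = 2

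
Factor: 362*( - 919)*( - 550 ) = 182972900 = 2^2*5^2*11^1*181^1*919^1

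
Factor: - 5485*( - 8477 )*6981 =324590984445 = 3^1*5^1*7^2*13^1*173^1*179^1*1097^1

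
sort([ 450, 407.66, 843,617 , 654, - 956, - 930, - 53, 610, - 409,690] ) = [ - 956, - 930,-409, - 53,407.66, 450, 610,617, 654,  690,843]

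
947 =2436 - 1489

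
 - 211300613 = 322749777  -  534050390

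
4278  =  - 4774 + 9052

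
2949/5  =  2949/5 =589.80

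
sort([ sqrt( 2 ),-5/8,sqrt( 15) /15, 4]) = [ - 5/8,sqrt( 15)/15, sqrt(2), 4 ]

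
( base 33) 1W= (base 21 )32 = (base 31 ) 23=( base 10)65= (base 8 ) 101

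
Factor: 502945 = 5^1*17^1*61^1*97^1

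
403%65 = 13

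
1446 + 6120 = 7566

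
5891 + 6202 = 12093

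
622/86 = 7 + 10/43 = 7.23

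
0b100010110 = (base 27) a8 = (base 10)278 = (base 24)be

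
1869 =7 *267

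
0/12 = 0 = 0.00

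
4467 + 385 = 4852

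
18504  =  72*257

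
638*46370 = 29584060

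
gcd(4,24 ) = 4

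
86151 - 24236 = 61915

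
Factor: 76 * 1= 76 = 2^2*19^1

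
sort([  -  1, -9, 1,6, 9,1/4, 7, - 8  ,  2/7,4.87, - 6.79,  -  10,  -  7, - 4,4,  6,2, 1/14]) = [ - 10, - 9, -8, - 7, - 6.79, - 4, - 1,1/14 , 1/4, 2/7,  1,2,4, 4.87, 6,6, 7,  9 ]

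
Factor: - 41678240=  - 2^5 *5^1*260489^1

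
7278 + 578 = 7856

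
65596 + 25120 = 90716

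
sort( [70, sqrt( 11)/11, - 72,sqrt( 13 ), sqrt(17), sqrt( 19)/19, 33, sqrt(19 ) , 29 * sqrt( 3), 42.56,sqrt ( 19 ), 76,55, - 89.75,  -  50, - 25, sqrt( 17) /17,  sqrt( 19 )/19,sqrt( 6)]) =[ - 89.75,- 72, - 50, - 25,sqrt( 19) /19,sqrt( 19 ) /19 , sqrt( 17 ) /17, sqrt( 11) /11,  sqrt( 6 ), sqrt(13), sqrt( 17),sqrt( 19), sqrt( 19 ), 33,42.56,29*sqrt(3), 55,70, 76]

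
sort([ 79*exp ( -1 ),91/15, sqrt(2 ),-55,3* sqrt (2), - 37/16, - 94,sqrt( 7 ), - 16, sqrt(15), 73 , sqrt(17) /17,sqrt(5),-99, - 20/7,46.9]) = [ - 99, - 94, - 55, - 16, - 20/7, - 37/16,sqrt(17)/17,sqrt(2 ) , sqrt( 5),sqrt( 7 ),sqrt( 15),3*sqrt(2), 91/15,  79*exp( - 1 ),  46.9  ,  73]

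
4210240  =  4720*892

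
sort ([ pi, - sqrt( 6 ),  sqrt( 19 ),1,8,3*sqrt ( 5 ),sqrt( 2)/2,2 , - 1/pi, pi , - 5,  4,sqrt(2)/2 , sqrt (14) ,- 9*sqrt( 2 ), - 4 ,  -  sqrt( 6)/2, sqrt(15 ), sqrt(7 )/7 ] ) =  [-9*sqrt (2),-5, - 4, - sqrt(6), - sqrt( 6) /2, - 1/pi, sqrt(7)/7,  sqrt( 2)/2,sqrt( 2)/2, 1,2, pi,pi, sqrt( 14),  sqrt( 15), 4, sqrt( 19 ),3 * sqrt(5), 8 ]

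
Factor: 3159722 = 2^1*  17^1*199^1*467^1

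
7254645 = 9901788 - 2647143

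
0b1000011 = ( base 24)2J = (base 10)67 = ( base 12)57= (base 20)37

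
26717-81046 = -54329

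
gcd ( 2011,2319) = 1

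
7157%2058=983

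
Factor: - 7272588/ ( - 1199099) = 2^2*3^1*11^(  -  1)*67^( - 1 )*1627^( - 1)*606049^1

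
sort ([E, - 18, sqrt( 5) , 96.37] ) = [ - 18, sqrt ( 5), E, 96.37 ]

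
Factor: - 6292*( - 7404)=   46585968 = 2^4*3^1*11^2*13^1*617^1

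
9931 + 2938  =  12869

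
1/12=1/12 = 0.08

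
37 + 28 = 65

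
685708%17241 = 13309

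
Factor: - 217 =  - 7^1 * 31^1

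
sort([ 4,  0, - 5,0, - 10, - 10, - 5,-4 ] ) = [-10,-10, - 5 , - 5, - 4,0 , 0, 4 ]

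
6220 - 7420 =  - 1200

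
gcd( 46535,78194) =1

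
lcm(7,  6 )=42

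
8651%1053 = 227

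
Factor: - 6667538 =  - 2^1*863^1*3863^1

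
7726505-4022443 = 3704062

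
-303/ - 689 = 303/689= 0.44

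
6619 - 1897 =4722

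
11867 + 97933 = 109800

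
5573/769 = 7 + 190/769=7.25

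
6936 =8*867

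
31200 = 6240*5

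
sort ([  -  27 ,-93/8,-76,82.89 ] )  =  [-76, - 27 ,  -  93/8, 82.89 ] 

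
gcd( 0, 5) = 5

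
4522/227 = 19 + 209/227 =19.92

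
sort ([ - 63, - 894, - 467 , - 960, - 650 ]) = [ - 960, - 894, - 650, - 467, - 63 ]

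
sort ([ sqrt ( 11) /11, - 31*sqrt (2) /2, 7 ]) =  [ - 31*sqrt(2)/2, sqrt( 11)/11, 7]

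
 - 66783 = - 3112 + -63671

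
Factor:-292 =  - 2^2*73^1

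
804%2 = 0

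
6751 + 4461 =11212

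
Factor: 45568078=2^1*31^1*97^1*7577^1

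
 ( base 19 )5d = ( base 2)1101100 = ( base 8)154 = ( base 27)40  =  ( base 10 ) 108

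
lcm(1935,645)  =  1935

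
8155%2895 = 2365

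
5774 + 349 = 6123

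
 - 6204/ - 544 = 1551/136 = 11.40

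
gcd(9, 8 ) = 1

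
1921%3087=1921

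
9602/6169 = 9602/6169 = 1.56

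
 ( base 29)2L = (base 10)79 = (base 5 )304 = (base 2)1001111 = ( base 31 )2h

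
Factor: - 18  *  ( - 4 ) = 2^3*3^2 = 72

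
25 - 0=25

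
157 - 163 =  - 6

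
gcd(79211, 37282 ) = 1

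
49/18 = 2 + 13/18  =  2.72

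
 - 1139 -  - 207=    - 932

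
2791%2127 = 664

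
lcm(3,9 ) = 9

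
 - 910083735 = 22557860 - 932641595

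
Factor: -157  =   - 157^1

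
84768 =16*5298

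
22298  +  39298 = 61596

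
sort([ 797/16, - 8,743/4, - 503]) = [ - 503, - 8, 797/16, 743/4] 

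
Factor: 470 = 2^1*5^1*47^1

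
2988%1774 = 1214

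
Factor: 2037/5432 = 2^(-3)*3^1 = 3/8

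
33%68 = 33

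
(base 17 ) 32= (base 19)2F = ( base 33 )1k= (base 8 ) 65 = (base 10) 53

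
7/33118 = 7/33118 = 0.00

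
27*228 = 6156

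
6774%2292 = 2190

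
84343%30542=23259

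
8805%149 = 14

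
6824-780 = 6044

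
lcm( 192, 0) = 0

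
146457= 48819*3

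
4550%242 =194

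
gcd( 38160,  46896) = 48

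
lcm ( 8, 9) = 72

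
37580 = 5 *7516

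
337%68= 65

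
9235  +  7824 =17059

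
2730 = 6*455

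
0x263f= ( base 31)a5q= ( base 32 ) 9HV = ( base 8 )23077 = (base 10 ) 9791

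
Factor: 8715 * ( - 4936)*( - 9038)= 388789815120 = 2^4 *3^1*5^1*7^1 * 83^1*617^1*4519^1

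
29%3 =2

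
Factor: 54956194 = 2^1*  113^1*241^1*1009^1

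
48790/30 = 4879/3 = 1626.33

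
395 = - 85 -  - 480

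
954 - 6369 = -5415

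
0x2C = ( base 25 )1J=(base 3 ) 1122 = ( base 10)44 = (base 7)62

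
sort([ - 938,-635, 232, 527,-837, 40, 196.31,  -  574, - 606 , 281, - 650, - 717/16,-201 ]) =[-938, - 837, - 650, - 635, - 606, - 574, - 201,  -  717/16,40,196.31, 232,281, 527]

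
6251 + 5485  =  11736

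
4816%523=109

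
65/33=1 + 32/33=1.97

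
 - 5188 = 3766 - 8954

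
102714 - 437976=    - 335262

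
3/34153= 3/34153 =0.00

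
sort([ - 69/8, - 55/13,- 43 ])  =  [ - 43,- 69/8, - 55/13 ]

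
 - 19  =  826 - 845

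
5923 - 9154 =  - 3231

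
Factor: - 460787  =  -460787^1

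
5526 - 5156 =370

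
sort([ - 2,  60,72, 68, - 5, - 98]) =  [ - 98 , - 5, - 2,60, 68,72 ]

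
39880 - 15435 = 24445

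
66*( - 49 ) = -3234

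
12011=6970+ 5041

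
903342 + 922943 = 1826285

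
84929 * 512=43483648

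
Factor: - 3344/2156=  - 2^2*7^( - 2 ) * 19^1 = - 76/49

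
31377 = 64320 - 32943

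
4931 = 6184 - 1253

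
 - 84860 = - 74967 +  - 9893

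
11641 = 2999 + 8642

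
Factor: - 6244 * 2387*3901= -58142173628 = -2^2*7^2 * 11^1*31^1*47^1*83^1 * 223^1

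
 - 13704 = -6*2284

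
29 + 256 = 285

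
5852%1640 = 932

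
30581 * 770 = 23547370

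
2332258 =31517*74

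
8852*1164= 10303728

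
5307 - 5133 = 174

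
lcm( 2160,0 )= 0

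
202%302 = 202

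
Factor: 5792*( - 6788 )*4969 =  - 2^7 * 181^1 * 1697^1*4969^1 = - 195361681024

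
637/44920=637/44920 = 0.01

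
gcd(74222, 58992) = 2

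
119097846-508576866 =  - 389479020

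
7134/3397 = 7134/3397 = 2.10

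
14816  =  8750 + 6066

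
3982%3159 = 823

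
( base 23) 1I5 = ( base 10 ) 948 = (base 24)1FC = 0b1110110100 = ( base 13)57c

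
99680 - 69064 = 30616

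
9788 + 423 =10211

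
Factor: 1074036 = 2^2 * 3^1*37^1*41^1*59^1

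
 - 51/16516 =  - 51/16516 = - 0.00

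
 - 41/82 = -1/2 = -0.50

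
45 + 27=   72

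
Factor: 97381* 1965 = 3^1*5^1 * 131^1*97381^1 = 191353665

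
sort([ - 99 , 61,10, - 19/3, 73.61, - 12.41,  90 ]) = [ - 99, - 12.41, - 19/3, 10 , 61, 73.61, 90] 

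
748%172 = 60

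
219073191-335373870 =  -116300679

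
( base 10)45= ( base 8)55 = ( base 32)1d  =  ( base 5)140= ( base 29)1g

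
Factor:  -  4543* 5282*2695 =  - 64669559570 =- 2^1*5^1*7^3*11^2 * 19^1 * 59^1 * 139^1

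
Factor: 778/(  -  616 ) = -2^( - 2 ) *7^( - 1)*11^( - 1 )*389^1 = -389/308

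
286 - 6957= - 6671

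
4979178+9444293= 14423471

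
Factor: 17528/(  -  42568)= - 7/17 = - 7^1*17^(- 1)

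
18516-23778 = - 5262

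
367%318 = 49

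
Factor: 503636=2^2 * 7^1*17987^1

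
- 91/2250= - 91/2250 = - 0.04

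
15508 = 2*7754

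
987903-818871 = 169032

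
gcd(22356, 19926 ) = 486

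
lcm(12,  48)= 48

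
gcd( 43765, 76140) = 5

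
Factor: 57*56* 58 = 2^4*3^1*7^1*19^1 * 29^1 = 185136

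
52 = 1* 52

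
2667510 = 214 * 12465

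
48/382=24/191 = 0.13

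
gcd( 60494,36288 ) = 14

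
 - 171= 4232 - 4403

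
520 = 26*20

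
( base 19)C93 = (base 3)20011220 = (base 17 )fa1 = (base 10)4506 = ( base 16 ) 119A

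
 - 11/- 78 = 11/78= 0.14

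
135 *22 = 2970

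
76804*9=691236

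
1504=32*47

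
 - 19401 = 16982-36383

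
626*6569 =4112194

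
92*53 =4876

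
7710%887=614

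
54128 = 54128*1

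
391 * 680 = 265880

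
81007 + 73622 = 154629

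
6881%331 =261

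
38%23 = 15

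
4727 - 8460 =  - 3733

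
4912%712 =640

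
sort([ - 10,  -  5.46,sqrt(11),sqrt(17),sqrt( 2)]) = [-10, - 5.46, sqrt( 2),sqrt(11 ) , sqrt ( 17)]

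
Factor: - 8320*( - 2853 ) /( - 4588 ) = - 2^5*  3^2* 5^1 * 13^1*31^( - 1)* 37^(  -  1)*317^1 = - 5934240/1147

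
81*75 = 6075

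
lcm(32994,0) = 0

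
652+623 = 1275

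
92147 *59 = 5436673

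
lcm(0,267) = 0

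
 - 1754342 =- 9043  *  194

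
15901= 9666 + 6235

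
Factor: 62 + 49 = 111 = 3^1*37^1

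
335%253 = 82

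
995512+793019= 1788531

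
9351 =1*9351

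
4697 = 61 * 77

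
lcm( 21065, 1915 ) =21065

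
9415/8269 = 9415/8269 = 1.14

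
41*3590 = 147190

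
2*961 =1922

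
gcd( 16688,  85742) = 2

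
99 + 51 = 150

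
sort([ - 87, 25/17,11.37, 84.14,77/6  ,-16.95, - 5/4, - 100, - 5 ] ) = [ - 100, - 87 , - 16.95, - 5, - 5/4,25/17, 11.37, 77/6, 84.14]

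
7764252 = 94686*82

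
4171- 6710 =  - 2539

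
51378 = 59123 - 7745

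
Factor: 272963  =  89^1*3067^1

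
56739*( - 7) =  - 397173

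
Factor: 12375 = 3^2*5^3*11^1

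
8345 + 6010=14355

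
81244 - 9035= 72209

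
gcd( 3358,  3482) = 2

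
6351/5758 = 1 + 593/5758=1.10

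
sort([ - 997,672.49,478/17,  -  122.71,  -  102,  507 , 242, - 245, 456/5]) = [-997,  -  245, - 122.71, - 102,478/17, 456/5,242,507,672.49]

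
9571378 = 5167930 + 4403448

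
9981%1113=1077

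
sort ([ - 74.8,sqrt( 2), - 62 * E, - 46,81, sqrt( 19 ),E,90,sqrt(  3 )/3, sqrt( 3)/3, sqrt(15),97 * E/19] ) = [  -  62*E, - 74.8,-46,sqrt (3) /3,sqrt( 3 ) /3,sqrt( 2),E,sqrt( 15),sqrt( 19), 97*E/19, 81, 90] 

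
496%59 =24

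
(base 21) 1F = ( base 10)36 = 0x24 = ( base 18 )20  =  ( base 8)44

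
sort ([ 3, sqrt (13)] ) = [ 3,sqrt( 13 )]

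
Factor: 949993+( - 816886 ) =133107 = 3^1*13^1*3413^1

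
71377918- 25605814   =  45772104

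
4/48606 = 2/24303  =  0.00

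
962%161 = 157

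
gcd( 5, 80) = 5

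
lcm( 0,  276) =0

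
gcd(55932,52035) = 3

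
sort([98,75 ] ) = [ 75,98] 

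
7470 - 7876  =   -406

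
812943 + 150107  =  963050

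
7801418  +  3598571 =11399989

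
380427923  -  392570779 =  - 12142856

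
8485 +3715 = 12200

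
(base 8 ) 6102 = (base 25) 50d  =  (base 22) 6ae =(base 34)2OA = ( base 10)3138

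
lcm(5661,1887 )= 5661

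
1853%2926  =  1853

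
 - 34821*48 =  - 1671408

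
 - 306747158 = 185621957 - 492369115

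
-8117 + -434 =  - 8551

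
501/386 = 501/386 = 1.30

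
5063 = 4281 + 782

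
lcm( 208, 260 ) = 1040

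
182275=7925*23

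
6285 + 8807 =15092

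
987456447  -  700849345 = 286607102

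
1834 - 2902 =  - 1068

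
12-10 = 2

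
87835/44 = 7985/4=1996.25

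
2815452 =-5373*( - 524)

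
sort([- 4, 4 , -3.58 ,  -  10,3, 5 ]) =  [ - 10,-4,  -  3.58, 3,4,5] 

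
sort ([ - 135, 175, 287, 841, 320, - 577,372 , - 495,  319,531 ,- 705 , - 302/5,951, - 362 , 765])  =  [ -705  , - 577 , - 495, - 362, - 135,-302/5, 175, 287, 319,320  ,  372,531,765, 841 , 951 ]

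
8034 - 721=7313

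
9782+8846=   18628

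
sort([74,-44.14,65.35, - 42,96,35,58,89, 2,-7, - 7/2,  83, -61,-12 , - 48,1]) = [ - 61 , - 48, - 44.14, - 42, - 12, - 7, - 7/2,1,2,35,58, 65.35,74,83, 89,96 ] 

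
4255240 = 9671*440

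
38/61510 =19/30755 = 0.00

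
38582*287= 11073034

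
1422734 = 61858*23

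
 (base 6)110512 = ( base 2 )10010000101100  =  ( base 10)9260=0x242c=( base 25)EKA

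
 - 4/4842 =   -  1+2419/2421 = -0.00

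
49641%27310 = 22331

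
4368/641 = 6 + 522/641=6.81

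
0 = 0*( - 7601)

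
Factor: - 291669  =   -3^1*7^1*17^1*19^1*43^1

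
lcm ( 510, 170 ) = 510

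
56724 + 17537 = 74261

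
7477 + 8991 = 16468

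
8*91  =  728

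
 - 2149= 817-2966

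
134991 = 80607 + 54384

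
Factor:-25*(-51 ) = 3^1*5^2*17^1 = 1275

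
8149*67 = 545983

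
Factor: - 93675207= - 3^1*709^1*44041^1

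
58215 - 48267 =9948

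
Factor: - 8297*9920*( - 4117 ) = 2^6*5^1 * 23^1  *31^1 * 179^1*8297^1 = 338854790080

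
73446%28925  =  15596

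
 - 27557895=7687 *( - 3585) 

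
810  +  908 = 1718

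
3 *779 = 2337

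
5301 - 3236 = 2065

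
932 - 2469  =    -  1537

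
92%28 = 8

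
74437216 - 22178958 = 52258258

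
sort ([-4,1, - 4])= [  -  4, -4, 1]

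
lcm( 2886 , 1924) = 5772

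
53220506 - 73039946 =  - 19819440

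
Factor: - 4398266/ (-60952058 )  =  1637^ (-1) *18617^( - 1 )*2199133^1 =2199133/30476029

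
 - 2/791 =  - 1+ 789/791 = - 0.00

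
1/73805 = 1/73805 = 0.00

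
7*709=4963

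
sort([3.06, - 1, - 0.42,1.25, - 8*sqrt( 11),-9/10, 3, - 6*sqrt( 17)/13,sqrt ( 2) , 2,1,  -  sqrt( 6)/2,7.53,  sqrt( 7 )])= [ - 8*sqrt(11),-6*sqrt( 17 )/13, -sqrt(6) /2 , - 1, - 9/10,-0.42,1,1.25,sqrt( 2 ),  2,  sqrt( 7 ),3 , 3.06,  7.53 ] 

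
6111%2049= 2013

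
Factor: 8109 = 3^2* 17^1 * 53^1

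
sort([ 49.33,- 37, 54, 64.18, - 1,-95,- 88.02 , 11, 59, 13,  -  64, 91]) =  [-95, - 88.02, - 64, - 37, -1,11, 13, 49.33,54,59, 64.18, 91]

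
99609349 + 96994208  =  196603557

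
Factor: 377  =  13^1* 29^1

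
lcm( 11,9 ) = 99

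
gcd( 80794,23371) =1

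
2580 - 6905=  - 4325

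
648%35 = 18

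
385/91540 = 77/18308 = 0.00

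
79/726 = 79/726 = 0.11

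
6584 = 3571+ 3013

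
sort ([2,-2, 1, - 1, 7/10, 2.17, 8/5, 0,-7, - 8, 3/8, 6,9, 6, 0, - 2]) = [ - 8,  -  7, - 2, - 2, - 1, 0,0 , 3/8 , 7/10, 1, 8/5, 2, 2.17,6, 6,9]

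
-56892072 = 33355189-90247261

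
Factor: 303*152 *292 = 2^5*3^1*19^1*73^1  *101^1 = 13448352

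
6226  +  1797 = 8023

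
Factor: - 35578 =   -  2^1 * 17789^1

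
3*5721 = 17163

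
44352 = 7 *6336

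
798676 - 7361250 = - 6562574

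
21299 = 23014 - 1715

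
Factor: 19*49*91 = 7^3*13^1 *19^1 = 84721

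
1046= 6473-5427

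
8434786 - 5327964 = 3106822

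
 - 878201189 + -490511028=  - 1368712217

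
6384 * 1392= 8886528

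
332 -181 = 151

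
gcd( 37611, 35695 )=1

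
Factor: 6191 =41^1*151^1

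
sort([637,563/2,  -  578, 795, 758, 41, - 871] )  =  [-871, - 578,41,563/2,637,758, 795 ] 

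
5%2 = 1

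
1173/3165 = 391/1055 = 0.37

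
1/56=1/56 = 0.02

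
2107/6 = 351 + 1/6 = 351.17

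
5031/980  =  5  +  131/980 = 5.13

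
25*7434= 185850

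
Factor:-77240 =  - 2^3*5^1 * 1931^1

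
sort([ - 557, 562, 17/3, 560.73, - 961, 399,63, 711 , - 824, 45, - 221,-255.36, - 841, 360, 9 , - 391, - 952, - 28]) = [ - 961, - 952 , - 841,  -  824 , - 557, - 391, - 255.36, - 221, - 28 , 17/3,  9, 45 , 63, 360, 399, 560.73, 562,  711 ]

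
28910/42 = 2065/3 =688.33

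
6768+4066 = 10834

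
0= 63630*0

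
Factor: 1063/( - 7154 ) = - 2^( -1 )*7^ ( - 2) * 73^( - 1 ) * 1063^1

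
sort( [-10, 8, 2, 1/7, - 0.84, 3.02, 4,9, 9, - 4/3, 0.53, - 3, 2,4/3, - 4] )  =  [ -10,-4,-3,-4/3, - 0.84, 1/7,0.53,4/3,2 , 2, 3.02, 4, 8 , 9, 9]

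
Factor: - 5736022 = - 2^1*2868011^1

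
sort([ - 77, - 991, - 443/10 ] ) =[ - 991, - 77 ,- 443/10 ]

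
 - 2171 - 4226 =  - 6397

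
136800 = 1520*90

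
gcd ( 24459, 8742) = 93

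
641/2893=641/2893 = 0.22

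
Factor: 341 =11^1*31^1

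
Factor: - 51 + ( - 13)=  -  2^6 = - 64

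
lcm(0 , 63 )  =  0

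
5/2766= 5/2766 = 0.00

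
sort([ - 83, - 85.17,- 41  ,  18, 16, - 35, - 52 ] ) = [  -  85.17, -83, - 52, - 41, - 35, 16, 18]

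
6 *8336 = 50016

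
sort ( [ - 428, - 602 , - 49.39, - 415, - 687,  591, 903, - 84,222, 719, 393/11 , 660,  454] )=[ - 687, - 602,-428 , - 415, - 84,-49.39, 393/11 , 222, 454, 591, 660,719, 903]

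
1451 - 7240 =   -  5789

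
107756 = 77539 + 30217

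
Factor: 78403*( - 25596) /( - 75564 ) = 3^2 * 13^1*37^1*79^1*163^1* 2099^( - 1 )=55744533/2099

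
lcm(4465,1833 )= 174135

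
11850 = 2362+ 9488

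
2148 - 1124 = 1024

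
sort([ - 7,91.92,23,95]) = [- 7,23,91.92, 95 ]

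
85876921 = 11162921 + 74714000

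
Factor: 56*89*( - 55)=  - 2^3*5^1*7^1*11^1*89^1 = - 274120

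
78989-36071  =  42918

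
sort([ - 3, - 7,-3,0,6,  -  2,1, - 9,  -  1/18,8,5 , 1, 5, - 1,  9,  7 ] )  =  [- 9, - 7, - 3, - 3,-2, -1, - 1/18,0,  1, 1,5,5, 6, 7,  8,9]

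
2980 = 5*596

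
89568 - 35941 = 53627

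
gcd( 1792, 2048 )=256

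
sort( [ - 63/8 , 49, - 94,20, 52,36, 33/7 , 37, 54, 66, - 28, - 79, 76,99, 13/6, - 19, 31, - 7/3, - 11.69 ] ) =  [ - 94 , - 79, - 28, - 19, -11.69, - 63/8, - 7/3,13/6, 33/7, 20, 31, 36, 37,  49,52, 54, 66,76,99] 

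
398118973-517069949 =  - 118950976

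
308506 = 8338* 37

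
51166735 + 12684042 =63850777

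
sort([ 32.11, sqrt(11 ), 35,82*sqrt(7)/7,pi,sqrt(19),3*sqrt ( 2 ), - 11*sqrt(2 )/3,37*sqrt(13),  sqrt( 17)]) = [-11*sqrt(2) /3, pi,sqrt(11), sqrt( 17 ) , 3 * sqrt(2 ),sqrt (19 ), 82*sqrt(7 )/7, 32.11,35 , 37*sqrt(13 ) ] 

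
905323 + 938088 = 1843411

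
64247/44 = 1460 + 7/44 = 1460.16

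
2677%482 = 267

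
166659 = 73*2283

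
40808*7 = 285656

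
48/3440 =3/215  =  0.01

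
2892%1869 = 1023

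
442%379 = 63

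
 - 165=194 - 359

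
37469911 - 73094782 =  - 35624871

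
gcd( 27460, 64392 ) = 4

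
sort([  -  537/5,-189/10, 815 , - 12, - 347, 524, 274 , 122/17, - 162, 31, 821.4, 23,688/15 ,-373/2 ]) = [-347,-373/2 ,-162, - 537/5,-189/10,-12, 122/17,23,31 , 688/15,274 , 524 , 815, 821.4]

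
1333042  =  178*7489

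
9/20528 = 9/20528 = 0.00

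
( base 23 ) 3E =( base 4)1103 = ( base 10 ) 83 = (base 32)2j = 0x53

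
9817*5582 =54798494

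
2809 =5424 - 2615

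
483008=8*60376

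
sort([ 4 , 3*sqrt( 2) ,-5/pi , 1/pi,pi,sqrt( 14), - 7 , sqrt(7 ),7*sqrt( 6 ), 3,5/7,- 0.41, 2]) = [ - 7, - 5/pi, - 0.41,1/pi, 5/7 , 2,sqrt( 7),3 , pi,sqrt( 14 ) , 4 , 3*sqrt( 2),7*sqrt( 6 ) ] 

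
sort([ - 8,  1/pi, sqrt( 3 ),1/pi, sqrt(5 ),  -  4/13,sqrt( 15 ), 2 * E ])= [ - 8, - 4/13, 1/pi,1/pi , sqrt(3) , sqrt(5 ),sqrt( 15), 2 * E ]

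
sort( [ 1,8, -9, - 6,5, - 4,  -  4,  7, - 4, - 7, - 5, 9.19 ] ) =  [  -  9, - 7, -6, - 5 , - 4, - 4, - 4,1, 5, 7 , 8 , 9.19]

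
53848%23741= 6366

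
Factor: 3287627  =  7^1 * 19^2*1301^1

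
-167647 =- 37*4531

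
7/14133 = 1/2019=0.00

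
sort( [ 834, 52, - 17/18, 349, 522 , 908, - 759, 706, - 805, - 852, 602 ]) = [  -  852, - 805, - 759, - 17/18,  52, 349,522, 602, 706, 834, 908 ]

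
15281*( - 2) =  - 30562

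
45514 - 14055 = 31459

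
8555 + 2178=10733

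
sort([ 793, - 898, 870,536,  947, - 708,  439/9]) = [ - 898,  -  708, 439/9,  536, 793 , 870 , 947 ] 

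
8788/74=118 + 28/37= 118.76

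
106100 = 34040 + 72060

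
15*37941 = 569115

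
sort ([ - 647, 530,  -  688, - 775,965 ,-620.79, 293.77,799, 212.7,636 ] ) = [-775, - 688 , -647, - 620.79,212.7,293.77,530,636,799, 965]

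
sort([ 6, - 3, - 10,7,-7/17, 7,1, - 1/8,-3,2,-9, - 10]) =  [-10,-10, - 9, - 3, -3,-7/17, -1/8, 1,2, 6, 7,7 ]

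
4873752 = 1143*4264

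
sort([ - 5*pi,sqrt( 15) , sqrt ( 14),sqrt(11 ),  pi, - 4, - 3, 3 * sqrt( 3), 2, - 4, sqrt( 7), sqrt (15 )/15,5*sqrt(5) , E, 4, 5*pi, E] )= [ - 5 *pi, - 4, - 4,- 3, sqrt( 15 )/15,  2,sqrt( 7 ),E,E,pi,sqrt( 11 ), sqrt( 14), sqrt(15), 4 , 3*sqrt( 3),5*sqrt(5 ), 5  *pi]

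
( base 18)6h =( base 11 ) 104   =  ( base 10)125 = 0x7D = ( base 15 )85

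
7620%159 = 147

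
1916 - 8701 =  - 6785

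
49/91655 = 49/91655 = 0.00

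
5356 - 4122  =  1234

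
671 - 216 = 455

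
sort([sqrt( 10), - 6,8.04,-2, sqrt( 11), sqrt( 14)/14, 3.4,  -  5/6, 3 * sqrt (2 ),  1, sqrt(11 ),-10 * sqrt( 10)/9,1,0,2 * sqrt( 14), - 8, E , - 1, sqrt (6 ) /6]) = [ -8, - 6,-10 * sqrt(10) /9 , - 2, - 1,- 5/6,0,sqrt( 14) /14,sqrt (6)/6, 1,1,E , sqrt(10 ), sqrt( 11),sqrt(11),3.4,3 *sqrt ( 2),2 * sqrt( 14),8.04] 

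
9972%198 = 72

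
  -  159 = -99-60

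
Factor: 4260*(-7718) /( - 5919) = 2^3*5^1* 17^1*71^1  *227^1*1973^ ( -1) = 10959560/1973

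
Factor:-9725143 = -9725143^1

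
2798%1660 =1138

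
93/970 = 93/970=0.10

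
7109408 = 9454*752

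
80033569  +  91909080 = 171942649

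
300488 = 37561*8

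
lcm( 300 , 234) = 11700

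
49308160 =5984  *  8240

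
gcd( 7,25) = 1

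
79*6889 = 544231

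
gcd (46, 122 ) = 2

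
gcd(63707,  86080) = 1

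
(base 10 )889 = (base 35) PE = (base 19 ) 28f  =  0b1101111001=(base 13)535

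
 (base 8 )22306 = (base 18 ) 1b10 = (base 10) 9414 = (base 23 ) hi7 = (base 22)J9K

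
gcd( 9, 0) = 9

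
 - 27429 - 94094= -121523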